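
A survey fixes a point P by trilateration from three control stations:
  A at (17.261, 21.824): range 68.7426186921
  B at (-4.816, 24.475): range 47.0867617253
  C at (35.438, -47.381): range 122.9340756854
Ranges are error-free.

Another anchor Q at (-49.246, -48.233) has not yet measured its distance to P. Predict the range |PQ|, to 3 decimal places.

90.915

eq1: (x − 17.261)² + (y − 21.824)² = 68.7426186921²
eq2: (x + 4.816)² + (y − 24.475)² = 47.0867617253²
eq3: (x − 35.438)² + (y + 47.381)² = 122.9340756854²
eq3−eq2, eq3−eq1 (x²,y² cancel):
  -80.508·x + 143.712·y = 10017.032311
  -36.354·x + 138.410·y = 7660.657432
det = -80.508·138.410 − 143.712·-36.354 = -5918.606232
x = (10017.032311·138.410 − 143.712·7660.657432) / -5918.606232 = -48.242615
y = (-80.508·7660.657432 − 10017.032311·-36.354) / -5918.606232 = 42.676435
|P − Q| = √((-48.242615 − -49.246)² + (42.676435 − -48.233)²) = 90.914972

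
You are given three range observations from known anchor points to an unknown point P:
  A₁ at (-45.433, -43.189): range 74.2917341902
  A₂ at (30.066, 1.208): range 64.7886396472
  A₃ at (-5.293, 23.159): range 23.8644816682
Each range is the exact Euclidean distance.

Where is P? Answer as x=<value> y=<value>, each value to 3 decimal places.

x=-28.400 y=29.124

eq1: (x + 45.433)² + (y + 43.189)² = 74.2917341902²
eq2: (x − 30.066)² + (y − 1.208)² = 64.7886396472²
eq3: (x + 5.293)² + (y − 23.159)² = 23.8644816682²
eq1−eq3, eq1−eq2 (x²,y² cancel):
  80.280·x + 132.696·y = 1584.656204
  150.998·x + 88.794·y = -1702.329648
det = 80.280·88.794 − 132.696·150.998 = -12908.448288
x = (1584.656204·88.794 − 132.696·-1702.329648) / -12908.448288 = -28.400028
y = (80.280·-1702.329648 − 1584.656204·150.998) / -12908.448288 = 29.123790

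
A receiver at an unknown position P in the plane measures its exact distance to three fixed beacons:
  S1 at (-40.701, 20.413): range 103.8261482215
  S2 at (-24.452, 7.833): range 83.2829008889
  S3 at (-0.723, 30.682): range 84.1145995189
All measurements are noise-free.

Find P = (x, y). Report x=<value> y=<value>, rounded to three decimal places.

x=42.792 y=-41.302

eq1: (x + 40.701)² + (y − 20.413)² = 103.8261482215²
eq2: (x + 24.452)² + (y − 7.833)² = 83.2829008889²
eq3: (x + 0.723)² + (y − 30.682)² = 84.1145995189²
eq2−eq1, eq2−eq3 (x²,y² cancel):
  -32.498·x + 25.160·y = -2429.821697
  47.458·x + 45.698·y = 143.427388
det = -32.498·45.698 − 25.160·47.458 = -2679.136884
x = (-2429.821697·45.698 − 25.160·143.427388) / -2679.136884 = 42.792373
y = (-32.498·143.427388 − -2429.821697·47.458) / -2679.136884 = -41.301874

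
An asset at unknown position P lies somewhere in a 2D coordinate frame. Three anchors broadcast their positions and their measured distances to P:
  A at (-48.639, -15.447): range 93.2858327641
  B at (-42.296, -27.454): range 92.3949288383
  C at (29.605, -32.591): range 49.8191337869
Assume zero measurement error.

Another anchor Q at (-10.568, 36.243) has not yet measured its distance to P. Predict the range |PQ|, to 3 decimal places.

53.488

eq1: (x + 48.639)² + (y + 15.447)² = 93.2858327641²
eq2: (x + 42.296)² + (y + 27.454)² = 92.3949288383²
eq3: (x − 29.605)² + (y + 32.591)² = 49.8191337869²
eq2−eq3, eq2−eq1 (x²,y² cancel):
  143.802·x − 10.274·y = 5450.832358
  -12.686·x + 24.014·y = -103.735321
det = 143.802·24.014 − -10.274·-12.686 = 3322.925264
x = (5450.832358·24.014 − -10.274·-103.735321) / 3322.925264 = 39.071150
y = (143.802·-103.735321 − 5450.832358·-12.686) / 3322.925264 = 16.320533
|P − Q| = √((39.071150 − -10.568)² + (16.320533 − 36.243)²) = 53.487848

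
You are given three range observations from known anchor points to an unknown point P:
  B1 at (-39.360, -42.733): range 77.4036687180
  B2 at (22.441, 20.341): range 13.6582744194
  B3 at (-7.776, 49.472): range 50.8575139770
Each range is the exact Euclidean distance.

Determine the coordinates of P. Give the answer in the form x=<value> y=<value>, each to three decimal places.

x=20.040 y=6.895

eq1: (x + 39.360)² + (y + 42.733)² = 77.4036687180²
eq2: (x − 22.441)² + (y − 20.341)² = 13.6582744194²
eq3: (x + 7.776)² + (y − 49.472)² = 50.8575139770²
eq1−eq3, eq1−eq2 (x²,y² cancel):
  63.168·x + 184.410·y = 2537.467274
  123.602·x + 126.148·y = 3346.815344
det = 63.168·126.148 − 184.410·123.602 = -14824.927956
x = (2537.467274·126.148 − 184.410·3346.815344) / -14824.927956 = 20.039881
y = (63.168·3346.815344 − 2537.467274·123.602) / -14824.927956 = 6.895440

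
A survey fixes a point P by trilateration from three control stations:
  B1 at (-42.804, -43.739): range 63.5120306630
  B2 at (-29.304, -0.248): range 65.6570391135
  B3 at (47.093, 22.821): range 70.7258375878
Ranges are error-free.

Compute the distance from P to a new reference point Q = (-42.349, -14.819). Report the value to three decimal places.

eq1: (x + 42.804)² + (y + 43.739)² = 63.5120306630²
eq2: (x + 29.304)² + (y + 0.248)² = 65.6570391135²
eq3: (x − 47.093)² + (y − 22.821)² = 70.7258375878²
eq3−eq2, eq3−eq1 (x²,y² cancel):
  -152.794·x − 46.138·y = -1188.465453
  -179.794·x − 133.120·y = 1975.099911
det = -152.794·-133.120 − -46.138·-179.794 = 12044.601708
x = (-1188.465453·-133.120 − -46.138·1975.099911) / 12044.601708 = 20.701032
y = (-152.794·1975.099911 − -1188.465453·-179.794) / 12044.601708 = -42.796133
|P − Q| = √((20.701032 − -42.349)² + (-42.796133 − -14.819)²) = 68.978449

68.978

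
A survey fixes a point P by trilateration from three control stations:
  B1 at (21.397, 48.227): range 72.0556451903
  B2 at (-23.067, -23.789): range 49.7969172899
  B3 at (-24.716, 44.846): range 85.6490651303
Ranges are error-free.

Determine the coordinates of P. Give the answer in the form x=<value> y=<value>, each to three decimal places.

x=26.730 y=-23.631

eq1: (x − 21.397)² + (y − 48.227)² = 72.0556451903²
eq2: (x + 23.067)² + (y + 23.789)² = 49.7969172899²
eq3: (x + 24.716)² + (y − 44.846)² = 85.6490651303²
eq1−eq3, eq1−eq2 (x²,y² cancel):
  -92.226·x − 6.762·y = -2305.377120
  -88.928·x − 144.032·y = 1026.610904
det = -92.226·-144.032 − -6.762·-88.928 = 12682.164096
x = (-2305.377120·-144.032 − -6.762·1026.610904) / 12682.164096 = 26.729667
y = (-92.226·1026.610904 − -2305.377120·-88.928) / 12682.164096 = -23.631045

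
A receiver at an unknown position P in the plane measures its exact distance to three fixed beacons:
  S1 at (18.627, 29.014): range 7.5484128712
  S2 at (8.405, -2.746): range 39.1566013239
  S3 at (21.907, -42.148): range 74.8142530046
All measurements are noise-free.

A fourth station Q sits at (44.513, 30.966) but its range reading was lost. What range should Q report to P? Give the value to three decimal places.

19.307

eq1: (x − 18.627)² + (y − 29.014)² = 7.5484128712²
eq2: (x − 8.405)² + (y + 2.746)² = 39.1566013239²
eq3: (x − 21.907)² + (y + 42.148)² = 74.8142530046²
eq3−eq2, eq3−eq1 (x²,y² cancel):
  -27.004·x + 78.804·y = 1885.747013
  -6.560·x + 142.324·y = 4472.600688
det = -27.004·142.324 − 78.804·-6.560 = -3326.363056
x = (1885.747013·142.324 − 78.804·4472.600688) / -3326.363056 = 25.274381
y = (-27.004·4472.600688 − 1885.747013·-6.560) / -3326.363056 = 32.590432
|P − Q| = √((25.274381 − 44.513)² + (32.590432 − 30.966)²) = 19.307078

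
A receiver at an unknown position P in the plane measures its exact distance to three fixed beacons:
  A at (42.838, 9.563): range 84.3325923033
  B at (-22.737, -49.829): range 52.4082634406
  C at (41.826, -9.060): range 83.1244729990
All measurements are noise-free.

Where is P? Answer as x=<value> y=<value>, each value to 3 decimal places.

eq1: (x − 42.838)² + (y − 9.563)² = 84.3325923033²
eq2: (x + 22.737)² + (y + 49.829)² = 52.4082634406²
eq3: (x − 41.826)² + (y + 9.060)² = 83.1244729990²
eq3−eq2, eq3−eq1 (x²,y² cancel):
  -129.126·x − 81.538·y = 5331.454469
  2.024·x + 37.246·y = -107.260776
det = -129.126·37.246 − -81.538·2.024 = -4644.394084
x = (5331.454469·37.246 − -81.538·-107.260776) / -4644.394084 = -40.872829
y = (-129.126·-107.260776 − 5331.454469·2.024) / -4644.394084 = -0.658706

x=-40.873 y=-0.659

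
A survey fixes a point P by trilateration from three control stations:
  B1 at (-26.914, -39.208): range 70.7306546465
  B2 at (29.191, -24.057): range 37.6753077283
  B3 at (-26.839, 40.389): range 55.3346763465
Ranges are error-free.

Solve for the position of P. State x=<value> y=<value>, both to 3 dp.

eq1: (x + 26.914)² + (y + 39.208)² = 70.7306546465²
eq2: (x − 29.191)² + (y + 24.057)² = 37.6753077283²
eq3: (x + 26.839)² + (y − 40.389)² = 55.3346763465²
eq1−eq3, eq1−eq2 (x²,y² cancel):
  0.150·x + 159.194·y = 2030.871682
  112.210·x + 30.302·y = 2752.619764
det = 0.150·30.302 − 159.194·112.210 = -17858.613440
x = (2030.871682·30.302 − 159.194·2752.619764) / -17858.613440 = 21.091283
y = (0.150·2752.619764 − 2030.871682·112.210) / -17858.613440 = 12.737339

x=21.091 y=12.737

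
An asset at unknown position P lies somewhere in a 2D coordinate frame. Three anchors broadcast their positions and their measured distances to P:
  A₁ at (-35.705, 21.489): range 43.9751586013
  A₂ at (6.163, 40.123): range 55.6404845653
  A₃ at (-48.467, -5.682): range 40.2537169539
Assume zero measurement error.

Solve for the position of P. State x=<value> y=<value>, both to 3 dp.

x=-8.964 y=-13.422

eq1: (x + 35.705)² + (y − 21.489)² = 43.9751586013²
eq2: (x − 6.163)² + (y − 40.123)² = 55.6404845653²
eq3: (x + 48.467)² + (y + 5.682)² = 40.2537169539²
eq2−eq1, eq2−eq3 (x²,y² cancel):
  -83.736·x − 37.268·y = 1250.835397
  -109.260·x − 91.610·y = 2208.999309
det = -83.736·-91.610 − -37.268·-109.260 = 3599.153280
x = (1250.835397·-91.610 − -37.268·2208.999309) / 3599.153280 = -8.964343
y = (-83.736·2208.999309 − 1250.835397·-109.260) / 3599.153280 = -13.421626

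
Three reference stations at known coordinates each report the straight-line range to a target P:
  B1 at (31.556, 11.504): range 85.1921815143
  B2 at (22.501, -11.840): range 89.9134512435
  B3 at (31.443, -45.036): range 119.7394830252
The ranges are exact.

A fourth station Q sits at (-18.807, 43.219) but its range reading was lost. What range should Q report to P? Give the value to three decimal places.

eq1: (x − 31.556)² + (y − 11.504)² = 85.1921815143²
eq2: (x − 22.501)² + (y + 11.840)² = 89.9134512435²
eq3: (x − 31.443)² + (y + 45.036)² = 119.7394830252²
eq1−eq3, eq1−eq2 (x²,y² cancel):
  -0.226·x − 113.080·y = -5191.055611
  -18.110·x − 46.688·y = -1308.363474
det = -0.226·-46.688 − -113.080·-18.110 = -2037.327312
x = (-5191.055611·-46.688 − -113.080·-1308.363474) / -2037.327312 = -46.340253
y = (-0.226·-1308.363474 − -5191.055611·-18.110) / -2037.327312 = 45.998660
|P − Q| = √((-46.340253 − -18.807)² + (45.998660 − 43.219)²) = 27.673209

27.673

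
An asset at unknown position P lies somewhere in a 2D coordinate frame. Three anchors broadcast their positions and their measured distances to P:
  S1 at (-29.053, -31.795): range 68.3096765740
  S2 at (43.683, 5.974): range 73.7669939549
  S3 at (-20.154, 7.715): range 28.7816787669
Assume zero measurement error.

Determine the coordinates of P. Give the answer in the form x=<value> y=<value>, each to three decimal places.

x=-23.565 y=36.294

eq1: (x + 29.053)² + (y + 31.795)² = 68.3096765740²
eq2: (x − 43.683)² + (y − 5.974)² = 73.7669939549²
eq3: (x + 20.154)² + (y − 7.715)² = 28.7816787669²
eq2−eq1, eq2−eq3 (x²,y² cancel):
  -145.472·x − 75.538·y = 686.463153
  -127.674·x + 3.482·y = 3134.996141
det = -145.472·3.482 − -75.538·-127.674 = -10150.772116
x = (686.463153·3.482 − -75.538·3134.996141) / -10150.772116 = -23.564868
y = (-145.472·3134.996141 − 686.463153·-127.674) / -10150.772116 = 36.293856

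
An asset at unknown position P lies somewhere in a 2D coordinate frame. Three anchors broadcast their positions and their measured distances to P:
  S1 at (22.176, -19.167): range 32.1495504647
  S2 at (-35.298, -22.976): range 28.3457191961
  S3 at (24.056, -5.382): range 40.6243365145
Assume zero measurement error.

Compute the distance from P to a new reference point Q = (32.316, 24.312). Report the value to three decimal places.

67.935

eq1: (x − 22.176)² + (y + 19.167)² = 32.1495504647²
eq2: (x + 35.298)² + (y + 22.976)² = 28.3457191961²
eq3: (x − 24.056)² + (y + 5.382)² = 40.6243365145²
eq3−eq2, eq3−eq1 (x²,y² cancel):
  -118.708·x − 35.188·y = 2013.045241
  -3.760·x − 27.570·y = 868.234927
det = -118.708·-27.570 − -35.188·-3.760 = 3140.472680
x = (2013.045241·-27.570 − -35.188·868.234927) / 3140.472680 = -7.944093
y = (-118.708·868.234927 − 2013.045241·-3.760) / 3140.472680 = -30.408601
|P − Q| = √((-7.944093 − 32.316)² + (-30.408601 − 24.312)²) = 67.935405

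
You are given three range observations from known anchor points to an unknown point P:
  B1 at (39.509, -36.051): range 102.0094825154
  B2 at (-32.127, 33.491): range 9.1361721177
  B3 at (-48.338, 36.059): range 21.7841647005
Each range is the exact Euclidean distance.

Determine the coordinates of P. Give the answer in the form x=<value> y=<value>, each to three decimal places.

x=-27.159 y=41.158

eq1: (x − 39.509)² + (y + 36.051)² = 102.0094825154²
eq2: (x + 32.127)² + (y − 33.491)² = 9.1361721177²
eq3: (x + 48.338)² + (y − 36.059)² = 21.7841647005²
eq1−eq3, eq1−eq2 (x²,y² cancel):
  -175.694·x + 144.220·y = 10707.562734
  -143.272·x + 139.084·y = 9615.620410
det = -175.694·139.084 − 144.220·-143.272 = -3773.536456
x = (10707.562734·139.084 − 144.220·9615.620410) / -3773.536456 = -27.159107
y = (-175.694·9615.620410 − 10707.562734·-143.272) / -3773.536456 = 41.158443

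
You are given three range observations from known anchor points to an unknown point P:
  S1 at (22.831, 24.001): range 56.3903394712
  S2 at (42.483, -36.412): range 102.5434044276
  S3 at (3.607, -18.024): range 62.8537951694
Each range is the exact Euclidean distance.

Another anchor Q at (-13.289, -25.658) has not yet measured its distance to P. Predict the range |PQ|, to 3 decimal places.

eq1: (x − 22.831)² + (y − 24.001)² = 56.3903394712²
eq2: (x − 42.483)² + (y + 36.412)² = 102.5434044276²
eq3: (x − 3.607)² + (y + 18.024)² = 62.8537951694²
eq3−eq2, eq3−eq1 (x²,y² cancel):
  77.752·x − 36.776·y = -3771.786216
  38.448·x + 84.050·y = 1530.156719
det = 77.752·84.050 − -36.776·38.448 = 7949.019248
x = (-3771.786216·84.050 − -36.776·1530.156719) / 7949.019248 = -32.802234
y = (77.752·1530.156719 − -3771.786216·38.448) / 7949.019248 = 33.210434
|P − Q| = √((-32.802234 − -13.289)² + (33.210434 − -25.658)²) = 62.018214

62.018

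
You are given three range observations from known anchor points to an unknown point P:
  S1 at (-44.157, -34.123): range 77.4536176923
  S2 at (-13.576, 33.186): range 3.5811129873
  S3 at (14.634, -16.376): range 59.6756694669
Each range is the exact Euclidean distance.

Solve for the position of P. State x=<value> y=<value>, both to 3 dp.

eq1: (x + 44.157)² + (y + 34.123)² = 77.4536176923²
eq2: (x + 13.576)² + (y − 33.186)² = 3.5811129873²
eq3: (x − 14.634)² + (y + 16.376)² = 59.6756694669²
eq3−eq2, eq3−eq1 (x²,y² cancel):
  -56.420·x + 99.124·y = 4351.652196
  -117.582·x − 35.494·y = 194.015079
det = -56.420·-35.494 − 99.124·-117.582 = 13657.769648
x = (4351.652196·-35.494 − 99.124·194.015079) / 13657.769648 = -12.717237
y = (-56.420·194.015079 − 4351.652196·-117.582) / 13657.769648 = 36.662621

x=-12.717 y=36.663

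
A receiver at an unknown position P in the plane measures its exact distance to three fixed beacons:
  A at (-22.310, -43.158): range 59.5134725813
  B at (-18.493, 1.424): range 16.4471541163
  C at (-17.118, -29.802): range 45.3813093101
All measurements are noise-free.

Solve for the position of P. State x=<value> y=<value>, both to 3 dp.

eq1: (x + 22.310)² + (y + 43.158)² = 59.5134725813²
eq2: (x + 18.493)² + (y − 1.424)² = 16.4471541163²
eq3: (x + 17.118)² + (y + 29.802)² = 45.3813093101²
eq3−eq2, eq3−eq1 (x²,y² cancel):
  -2.750·x + 62.452·y = 951.788053
  -10.384·x − 26.712·y = -303.226248
det = -2.750·-26.712 − 62.452·-10.384 = 721.959568
x = (951.788053·-26.712 − 62.452·-303.226248) / 721.959568 = -8.985374
y = (-2.750·-303.226248 − 951.788053·-10.384) / 721.959568 = 14.844653

x=-8.985 y=14.845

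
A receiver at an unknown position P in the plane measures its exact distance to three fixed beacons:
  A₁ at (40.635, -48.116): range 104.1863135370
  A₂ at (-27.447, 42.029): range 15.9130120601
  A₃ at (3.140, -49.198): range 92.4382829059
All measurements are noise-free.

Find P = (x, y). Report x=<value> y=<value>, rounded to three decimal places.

eq1: (x − 40.635)² + (y + 48.116)² = 104.1863135370²
eq2: (x + 27.447)² + (y − 42.029)² = 15.9130120601²
eq3: (x − 3.140)² + (y + 49.198)² = 92.4382829059²
eq2−eq3, eq2−eq1 (x²,y² cancel):
  61.174·x − 182.454·y = -8381.084040
  136.164·x − 180.290·y = -9154.985945
det = 61.174·-180.290 − -182.454·136.164 = 13814.605996
x = (-8381.084040·-180.290 − -182.454·-9154.985945) / 13814.605996 = -11.534036
y = (61.174·-9154.985945 − -8381.084040·136.164) / 13814.605996 = 42.068143

x=-11.534 y=42.068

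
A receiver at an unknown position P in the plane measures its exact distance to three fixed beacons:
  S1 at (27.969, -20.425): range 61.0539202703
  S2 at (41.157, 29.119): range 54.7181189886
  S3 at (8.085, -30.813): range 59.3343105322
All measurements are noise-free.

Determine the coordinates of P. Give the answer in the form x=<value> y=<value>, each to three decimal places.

eq1: (x − 27.969)² + (y + 20.425)² = 61.0539202703²
eq2: (x − 41.157)² + (y − 29.119)² = 54.7181189886²
eq3: (x − 8.085)² + (y + 30.813)² = 59.3343105322²
eq1−eq3, eq1−eq2 (x²,y² cancel):
  -39.768·x − 20.776·y = 22.383382
  26.376·x + 99.088·y = 2075.877859
det = -39.768·99.088 − -20.776·26.376 = -3392.543808
x = (22.383382·99.088 − -20.776·2075.877859) / -3392.543808 = -13.366478
y = (-39.768·2075.877859 − 22.383382·26.376) / -3392.543808 = 24.507832

x=-13.366 y=24.508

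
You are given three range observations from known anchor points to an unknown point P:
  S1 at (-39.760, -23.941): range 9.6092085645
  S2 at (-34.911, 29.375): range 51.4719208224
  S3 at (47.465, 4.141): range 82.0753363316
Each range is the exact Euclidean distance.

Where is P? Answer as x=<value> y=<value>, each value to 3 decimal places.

x=-30.371 y=-21.896

eq1: (x + 39.760)² + (y + 23.941)² = 9.6092085645²
eq2: (x + 34.911)² + (y − 29.375)² = 51.4719208224²
eq3: (x − 47.465)² + (y − 4.141)² = 82.0753363316²
eq3−eq2, eq3−eq1 (x²,y² cancel):
  -164.752·x + 50.468·y = 3898.596641
  -174.450·x − 56.164·y = 6527.978920
det = -164.752·-56.164 − 50.468·-174.450 = 18057.273928
x = (3898.596641·-56.164 − 50.468·6527.978920) / 18057.273928 = -30.370854
y = (-164.752·6527.978920 − 3898.596641·-174.450) / 18057.273928 = -21.896295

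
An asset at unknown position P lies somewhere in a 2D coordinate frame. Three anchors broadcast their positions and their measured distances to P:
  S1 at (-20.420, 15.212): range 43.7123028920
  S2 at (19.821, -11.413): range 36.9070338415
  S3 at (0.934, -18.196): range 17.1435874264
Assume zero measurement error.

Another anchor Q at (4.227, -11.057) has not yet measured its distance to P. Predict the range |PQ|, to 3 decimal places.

eq1: (x + 20.420)² + (y − 15.212)² = 43.7123028920²
eq2: (x − 19.821)² + (y + 11.413)² = 36.9070338415²
eq3: (x − 0.934)² + (y + 18.196)² = 17.1435874264²
eq2−eq3, eq2−eq1 (x²,y² cancel):
  -37.774·x − 13.566·y = 877.064719
  -80.482·x + 53.250·y = -423.383543
det = -37.774·53.250 − -13.566·-80.482 = -3103.284312
x = (877.064719·53.250 − -13.566·-423.383543) / -3103.284312 = -13.198944
y = (-37.774·-423.383543 − 877.064719·-80.482) / -3103.284312 = -27.899736
|P − Q| = √((-13.198944 − 4.227)² + (-27.899736 − -11.057)²) = 24.235125

24.235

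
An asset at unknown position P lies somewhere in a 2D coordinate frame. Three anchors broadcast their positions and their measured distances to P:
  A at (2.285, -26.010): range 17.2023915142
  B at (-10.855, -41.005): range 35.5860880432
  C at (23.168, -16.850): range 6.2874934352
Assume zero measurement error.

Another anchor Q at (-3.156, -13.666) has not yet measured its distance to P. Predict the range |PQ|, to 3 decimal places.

23.356

eq1: (x − 2.285)² + (y + 26.010)² = 17.2023915142²
eq2: (x + 10.855)² + (y + 41.005)² = 35.5860880432²
eq3: (x − 23.168)² + (y + 16.850)² = 6.2874934352²
eq2−eq3, eq2−eq1 (x²,y² cancel):
  68.046·x + 48.310·y = 248.274763
  26.280·x + 29.990·y = -147.052337
det = 68.046·29.990 − 48.310·26.280 = 771.112740
x = (248.274763·29.990 − 48.310·-147.052337) / 771.112740 = 18.868653
y = (68.046·-147.052337 − 248.274763·26.280) / 771.112740 = -21.437830
|P − Q| = √((18.868653 − -3.156)² + (-21.437830 − -13.666)²) = 23.355656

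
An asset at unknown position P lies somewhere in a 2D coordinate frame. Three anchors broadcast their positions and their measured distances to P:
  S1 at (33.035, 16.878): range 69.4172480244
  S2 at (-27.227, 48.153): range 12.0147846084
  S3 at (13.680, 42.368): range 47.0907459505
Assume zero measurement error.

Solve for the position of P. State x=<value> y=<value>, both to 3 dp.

x=-33.180 y=37.717

eq1: (x − 33.035)² + (y − 16.878)² = 69.4172480244²
eq2: (x + 27.227)² + (y − 48.153)² = 12.0147846084²
eq3: (x − 13.680)² + (y − 42.368)² = 47.0907459505²
eq3−eq2, eq3−eq1 (x²,y² cancel):
  -81.814·x + 11.570·y = 3151.014419
  38.710·x − 50.980·y = -3207.227684
det = -81.814·-50.980 − 11.570·38.710 = 3723.003020
x = (3151.014419·-50.980 − 11.570·-3207.227684) / 3723.003020 = -33.180497
y = (-81.814·-3207.227684 − 3151.014419·38.710) / 3723.003020 = 37.716960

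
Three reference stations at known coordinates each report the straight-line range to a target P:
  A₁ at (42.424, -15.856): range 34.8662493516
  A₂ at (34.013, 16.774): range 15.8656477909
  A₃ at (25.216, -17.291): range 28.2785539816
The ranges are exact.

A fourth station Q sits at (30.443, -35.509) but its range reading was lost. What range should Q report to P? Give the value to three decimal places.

47.199

eq1: (x − 42.424)² + (y + 15.856)² = 34.8662493516²
eq2: (x − 34.013)² + (y − 16.774)² = 15.8656477909²
eq3: (x − 25.216)² + (y + 17.291)² = 28.2785539816²
eq3−eq2, eq3−eq1 (x²,y² cancel):
  17.594·x + 68.130·y = 1051.383743
  34.416·x + 2.870·y = 700.404446
det = 17.594·2.870 − 68.130·34.416 = -2294.267300
x = (1051.383743·2.870 − 68.130·700.404446) / -2294.267300 = 19.483817
y = (17.594·700.404446 − 1051.383743·34.416) / -2294.267300 = 10.400491
|P − Q| = √((19.483817 − 30.443)² + (10.400491 − -35.509)²) = 47.199418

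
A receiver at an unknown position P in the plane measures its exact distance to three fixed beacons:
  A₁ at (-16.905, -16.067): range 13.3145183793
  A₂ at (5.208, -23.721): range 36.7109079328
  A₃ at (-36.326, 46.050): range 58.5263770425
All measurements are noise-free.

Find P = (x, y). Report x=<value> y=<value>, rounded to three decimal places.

eq1: (x + 16.905)² + (y + 16.067)² = 13.3145183793²
eq2: (x − 5.208)² + (y + 23.721)² = 36.7109079328²
eq3: (x + 36.326)² + (y − 46.050)² = 58.5263770425²
eq1−eq3, eq1−eq2 (x²,y² cancel):
  -38.842·x + 124.234·y = -351.807148
  44.226·x − 15.308·y = -1124.532771
det = -38.842·-15.308 − 124.234·44.226 = -4899.779548
x = (-351.807148·-15.308 − 124.234·-1124.532771) / -4899.779548 = -29.611673
y = (-38.842·-1124.532771 − -351.807148·44.226) / -4899.779548 = -12.089957

x=-29.612 y=-12.090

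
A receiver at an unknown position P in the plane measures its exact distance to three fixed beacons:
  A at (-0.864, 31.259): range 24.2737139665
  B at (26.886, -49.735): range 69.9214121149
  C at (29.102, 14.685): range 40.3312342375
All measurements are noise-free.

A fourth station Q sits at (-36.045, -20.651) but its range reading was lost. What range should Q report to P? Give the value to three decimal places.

39.014

eq1: (x + 0.864)² + (y − 31.259)² = 24.2737139665²
eq2: (x − 26.886)² + (y + 49.735)² = 69.9214121149²
eq3: (x − 29.102)² + (y − 14.685)² = 40.3312342375²
eq1−eq2, eq1−eq3 (x²,y² cancel):
  55.500·x − 161.988·y = -2081.235038
  59.932·x − 33.148·y = -952.691213
det = 55.500·-33.148 − -161.988·59.932 = 7868.550816
x = (-2081.235038·-33.148 − -161.988·-952.691213) / 7868.550816 = -10.845169
y = (55.500·-952.691213 − -2081.235038·59.932) / 7868.550816 = 9.132332
|P − Q| = √((-10.845169 − -36.045)² + (9.132332 − -20.651)²) = 39.013822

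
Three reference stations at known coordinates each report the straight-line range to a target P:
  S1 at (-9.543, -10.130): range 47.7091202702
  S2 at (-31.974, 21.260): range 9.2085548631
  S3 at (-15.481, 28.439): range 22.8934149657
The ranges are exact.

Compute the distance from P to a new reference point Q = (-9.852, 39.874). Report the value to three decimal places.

eq1: (x + 9.543)² + (y + 10.130)² = 47.7091202702²
eq2: (x + 31.974)² + (y − 21.260)² = 9.2085548631²
eq3: (x + 15.481)² + (y − 28.439)² = 22.8934149657²
eq2−eq3, eq2−eq1 (x²,y² cancel):
  32.986·x + 14.358·y = -865.197160
  44.862·x − 62.780·y = -3472.001201
det = 32.986·-62.780 − 14.358·44.862 = -2714.989676
x = (-865.197160·-62.780 − 14.358·-3472.001201) / -2714.989676 = -38.367760
y = (32.986·-3472.001201 − -865.197160·44.862) / -2714.989676 = 27.887015
|P − Q| = √((-38.367760 − -9.852)² + (27.887015 − 39.874)²) = 30.932772

30.933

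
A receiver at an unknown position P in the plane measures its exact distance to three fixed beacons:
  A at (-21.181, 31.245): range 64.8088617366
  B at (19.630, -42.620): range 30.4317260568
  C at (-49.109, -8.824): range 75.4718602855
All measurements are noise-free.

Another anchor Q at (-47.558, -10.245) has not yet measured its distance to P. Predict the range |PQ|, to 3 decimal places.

73.858

eq1: (x + 21.181)² + (y − 31.245)² = 64.8088617366²
eq2: (x − 19.630)² + (y + 42.620)² = 30.4317260568²
eq3: (x + 49.109)² + (y + 8.824)² = 75.4718602855²
eq3−eq1, eq3−eq2 (x²,y² cancel):
  55.856·x + 80.138·y = 431.141064
  137.478·x − 67.592·y = 4482.156187
det = 55.856·-67.592 − 80.138·137.478 = -14792.630716
x = (431.141064·-67.592 − 80.138·4482.156187) / -14792.630716 = 26.251769
y = (55.856·4482.156187 − 431.141064·137.478) / -14792.630716 = -12.917439
|P − Q| = √((26.251769 − -47.558)² + (-12.917439 − -10.245)²) = 73.858133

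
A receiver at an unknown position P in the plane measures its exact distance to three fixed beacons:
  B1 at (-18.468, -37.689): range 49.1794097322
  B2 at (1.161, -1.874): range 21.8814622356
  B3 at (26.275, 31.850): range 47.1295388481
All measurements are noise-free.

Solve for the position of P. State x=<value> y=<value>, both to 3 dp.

eq1: (x + 18.468)² + (y + 37.689)² = 49.1794097322²
eq2: (x − 1.161)² + (y + 1.874)² = 21.8814622356²
eq3: (x − 26.275)² + (y − 31.850)² = 47.1295388481²
eq1−eq3, eq1−eq2 (x²,y² cancel):
  89.486·x + 139.078·y = 140.691290
  39.258·x + 71.630·y = 183.148004
det = 89.486·71.630 − 139.078·39.258 = 949.958056
x = (140.691290·71.630 − 139.078·183.148004) / 949.958056 = -16.205074
y = (89.486·183.148004 − 140.691290·39.258) / 949.958056 = 11.438319

x=-16.205 y=11.438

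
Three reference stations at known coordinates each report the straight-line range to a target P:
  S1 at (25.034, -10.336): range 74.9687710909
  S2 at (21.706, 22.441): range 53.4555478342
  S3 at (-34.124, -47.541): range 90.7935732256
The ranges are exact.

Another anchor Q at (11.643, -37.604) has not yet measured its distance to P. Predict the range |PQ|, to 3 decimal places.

eq1: (x − 25.034)² + (y + 10.336)² = 74.9687710909²
eq2: (x − 21.706)² + (y − 22.441)² = 53.4555478342²
eq3: (x + 34.124)² + (y + 47.541)² = 90.7935732256²
eq3−eq1, eq3−eq2 (x²,y² cancel):
  118.316·x + 74.410·y = -67.903705
  111.660·x + 139.964·y = 2936.132205
det = 118.316·139.964 − 74.410·111.660 = 8251.360024
x = (-67.903705·139.964 − 74.410·2936.132205) / 8251.360024 = -27.629587
y = (118.316·2936.132205 − -67.903705·111.660) / 8251.360024 = 43.020005
|P − Q| = √((-27.629587 − 11.643)² + (43.020005 − -37.604)²) = 89.680356

89.680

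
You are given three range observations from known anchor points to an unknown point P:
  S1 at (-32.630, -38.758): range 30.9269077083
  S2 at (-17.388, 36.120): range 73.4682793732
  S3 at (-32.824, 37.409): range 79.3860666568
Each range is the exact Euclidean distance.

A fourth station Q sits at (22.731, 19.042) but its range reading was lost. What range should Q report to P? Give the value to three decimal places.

eq1: (x + 32.630)² + (y + 38.758)² = 30.9269077083²
eq2: (x + 17.388)² + (y − 36.120)² = 73.4682793732²
eq3: (x + 32.824)² + (y − 37.409)² = 79.3860666568²
eq3−eq1, eq3−eq2 (x²,y² cancel):
  0.388·x − 152.334·y = 5435.725166
  30.872·x − 2.578·y = 34.708192
det = 0.388·-2.578 − -152.334·30.872 = 4701.854984
x = (5435.725166·-2.578 − -152.334·34.708192) / 4701.854984 = -1.855876
y = (0.388·34.708192 − 5435.725166·30.872) / 4701.854984 = -35.687668
|P − Q| = √((-1.855876 − 22.731)² + (-35.687668 − 19.042)²) = 59.998759

59.999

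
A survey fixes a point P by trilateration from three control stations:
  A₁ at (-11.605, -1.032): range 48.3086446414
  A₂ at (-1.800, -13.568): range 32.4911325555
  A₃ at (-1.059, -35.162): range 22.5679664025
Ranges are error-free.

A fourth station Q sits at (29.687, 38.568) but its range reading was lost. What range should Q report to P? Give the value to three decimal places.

eq1: (x + 11.605)² + (y + 1.032)² = 48.3086446414²
eq2: (x + 1.800)² + (y + 13.568)² = 32.4911325555²
eq3: (x + 1.059)² + (y + 35.162)² = 22.5679664025²
eq1−eq2, eq1−eq3 (x²,y² cancel):
  19.610·x − 25.072·y = 1329.641027
  21.092·x − 68.260·y = 2926.158716
det = 19.610·-68.260 − -25.072·21.092 = -809.759976
x = (1329.641027·-68.260 − -25.072·2926.158716) / -809.759976 = 21.483706
y = (19.610·2926.158716 − 1329.641027·21.092) / -809.759976 = -36.229481
|P − Q| = √((21.483706 − 29.687)² + (-36.229481 − 38.568)²) = 75.245978

75.246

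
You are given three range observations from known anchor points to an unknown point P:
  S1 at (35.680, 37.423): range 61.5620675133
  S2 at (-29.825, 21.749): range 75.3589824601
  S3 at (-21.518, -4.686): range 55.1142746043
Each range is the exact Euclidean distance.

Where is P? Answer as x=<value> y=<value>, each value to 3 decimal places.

x=30.143 y=-23.890

eq1: (x − 35.680)² + (y − 37.423)² = 61.5620675133²
eq2: (x + 29.825)² + (y − 21.749)² = 75.3589824601²
eq3: (x + 21.518)² + (y + 4.686)² = 55.1142746043²
eq1−eq3, eq1−eq2 (x²,y² cancel):
  -114.396·x − 84.218·y = -1436.255518
  -131.010·x − 31.348·y = -3200.081784
det = -114.396·-31.348 − -84.218·-131.010 = -7447.314372
x = (-1436.255518·-31.348 − -84.218·-3200.081784) / -7447.314372 = 30.142510
y = (-114.396·-3200.081784 − -1436.255518·-131.010) / -7447.314372 = -23.889514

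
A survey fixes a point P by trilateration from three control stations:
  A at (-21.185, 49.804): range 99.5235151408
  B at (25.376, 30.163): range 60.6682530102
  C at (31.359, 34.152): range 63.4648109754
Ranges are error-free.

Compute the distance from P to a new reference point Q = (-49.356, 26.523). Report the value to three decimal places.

105.016

eq1: (x + 21.185)² + (y − 49.804)² = 99.5235151408²
eq2: (x − 25.376)² + (y − 30.163)² = 60.6682530102²
eq3: (x − 31.359)² + (y − 34.152)² = 63.4648109754²
eq2−eq1, eq2−eq3 (x²,y² cancel):
  -93.122·x + 39.282·y = -4848.798447
  11.966·x + 7.978·y = 248.852731
det = -93.122·7.978 − 39.282·11.966 = -1212.975728
x = (-4848.798447·7.978 − 39.282·248.852731) / -1212.975728 = 39.950632
y = (-93.122·248.852731 − -4848.798447·11.966) / -1212.975728 = -28.728570
|P − Q| = √((39.950632 − -49.356)² + (-28.728570 − 26.523)²) = 105.016239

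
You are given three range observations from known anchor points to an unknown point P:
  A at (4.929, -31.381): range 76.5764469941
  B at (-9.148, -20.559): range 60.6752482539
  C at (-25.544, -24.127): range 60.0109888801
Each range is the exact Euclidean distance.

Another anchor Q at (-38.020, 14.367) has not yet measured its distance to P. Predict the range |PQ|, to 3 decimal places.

21.867

eq1: (x − 4.929)² + (y + 31.381)² = 76.5764469941²
eq2: (x + 9.148)² + (y + 20.559)² = 60.6752482539²
eq3: (x + 25.544)² + (y + 24.127)² = 60.0109888801²
eq3−eq1, eq3−eq2 (x²,y² cancel):
  60.946·x − 14.508·y = -2488.179311
  32.792·x + 7.136·y = -808.416644
det = 60.946·7.136 − -14.508·32.792 = 910.656992
x = (-2488.179311·7.136 − -14.508·-808.416644) / 910.656992 = -32.376797
y = (60.946·-808.416644 − -2488.179311·32.792) / 910.656992 = 35.493732
|P − Q| = √((-32.376797 − -38.020)² + (35.493732 − 14.367)²) = 21.867431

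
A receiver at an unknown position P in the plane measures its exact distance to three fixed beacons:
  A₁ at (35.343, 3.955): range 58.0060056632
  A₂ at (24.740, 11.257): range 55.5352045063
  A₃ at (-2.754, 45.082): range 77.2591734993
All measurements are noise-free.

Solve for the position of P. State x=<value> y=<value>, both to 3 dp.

eq1: (x − 35.343)² + (y − 3.955)² = 58.0060056632²
eq2: (x − 24.740)² + (y − 11.257)² = 55.5352045063²
eq3: (x + 2.754)² + (y − 45.082)² = 77.2591734993²
eq3−eq1, eq3−eq2 (x²,y² cancel):
  76.194·x − 82.254·y = 1829.081631
  54.988·x − 67.650·y = 1583.637359
det = 76.194·-67.650 − -82.254·54.988 = -631.541148
x = (1829.081631·-67.650 − -82.254·1583.637359) / -631.541148 = -10.328915
y = (76.194·1583.637359 − 1829.081631·54.988) / -631.541148 = -31.804934

x=-10.329 y=-31.805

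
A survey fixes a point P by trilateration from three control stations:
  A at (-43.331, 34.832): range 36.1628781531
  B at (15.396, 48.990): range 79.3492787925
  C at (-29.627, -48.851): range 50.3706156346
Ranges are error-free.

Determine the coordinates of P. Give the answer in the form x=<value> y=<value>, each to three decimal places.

eq1: (x + 43.331)² + (y − 34.832)² = 36.1628781531²
eq2: (x − 15.396)² + (y − 48.990)² = 79.3492787925²
eq3: (x + 29.627)² + (y + 48.851)² = 50.3706156346²
eq1−eq2, eq1−eq3 (x²,y² cancel):
  117.454·x + 28.316·y = -5442.341158
  27.408·x − 167.366·y = -1056.109618
det = 117.454·-167.366 − 28.316·27.408 = -20433.891092
x = (-5442.341158·-167.366 − 28.316·-1056.109618) / -20433.891092 = -46.039575
y = (117.454·-1056.109618 − -5442.341158·27.408) / -20433.891092 = -1.229300

x=-46.040 y=-1.229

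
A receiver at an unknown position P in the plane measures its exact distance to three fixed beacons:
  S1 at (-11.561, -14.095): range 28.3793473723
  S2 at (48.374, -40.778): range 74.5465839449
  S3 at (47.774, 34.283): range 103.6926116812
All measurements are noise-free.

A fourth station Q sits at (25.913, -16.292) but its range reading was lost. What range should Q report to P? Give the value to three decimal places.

eq1: (x + 11.561)² + (y + 14.095)² = 28.3793473723²
eq2: (x − 48.374)² + (y + 40.778)² = 74.5465839449²
eq3: (x − 47.774)² + (y − 34.283)² = 103.6926116812²
eq1−eq2, eq1−eq3 (x²,y² cancel):
  119.870·x − 53.366·y = -1081.242407
  118.670·x + 96.756·y = -6821.416941
det = 119.870·96.756 − -53.366·118.670 = 17931.084940
x = (-1081.242407·96.756 − -53.366·-6821.416941) / 17931.084940 = -26.136089
y = (119.870·-6821.416941 − -1081.242407·118.670) / 17931.084940 = -38.445650
|P − Q| = √((-26.136089 − 25.913)² + (-38.445650 − -16.292)²) = 56.567586

56.568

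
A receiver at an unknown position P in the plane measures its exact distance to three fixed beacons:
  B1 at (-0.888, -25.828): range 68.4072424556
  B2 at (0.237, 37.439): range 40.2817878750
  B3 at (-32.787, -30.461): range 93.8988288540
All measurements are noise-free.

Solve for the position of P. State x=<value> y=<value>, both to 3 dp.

eq1: (x + 0.888)² + (y + 25.828)² = 68.4072424556²
eq2: (x − 0.237)² + (y − 37.439)² = 40.2817878750²
eq3: (x + 32.787)² + (y + 30.461)² = 93.8988288540²
eq3−eq2, eq3−eq1 (x²,y² cancel):
  66.048·x + 135.800·y = 6593.242626
  63.798·x + 9.266·y = 2802.453478
det = 66.048·9.266 − 135.800·63.798 = -8051.767632
x = (6593.242626·9.266 − 135.800·2802.453478) / -8051.767632 = 39.678268
y = (66.048·2802.453478 − 6593.242626·63.798) / -8051.767632 = 29.253110

x=39.678 y=29.253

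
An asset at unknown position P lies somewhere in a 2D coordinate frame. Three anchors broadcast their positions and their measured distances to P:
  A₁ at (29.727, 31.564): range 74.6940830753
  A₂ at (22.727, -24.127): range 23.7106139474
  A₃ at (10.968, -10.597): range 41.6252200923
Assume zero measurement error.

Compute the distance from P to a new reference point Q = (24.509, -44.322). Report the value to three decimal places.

13.014

eq1: (x − 29.727)² + (y − 31.564)² = 74.6940830753²
eq2: (x − 22.727)² + (y + 24.127)² = 23.7106139474²
eq3: (x − 10.968)² + (y + 10.597)² = 41.6252200923²
eq1−eq2, eq1−eq3 (x²,y² cancel):
  -14.000·x − 111.382·y = 4235.660866
  -37.518·x − 84.322·y = 2199.159907
det = -14.000·-84.322 − -111.382·-37.518 = -2998.321876
x = (4235.660866·-84.322 − -111.382·2199.159907) / -2998.321876 = 37.425124
y = (-14.000·2199.159907 − 4235.660866·-37.518) / -2998.321876 = -42.732332
|P − Q| = √((37.425124 − 24.509)² + (-42.732332 − -44.322)²) = 13.013581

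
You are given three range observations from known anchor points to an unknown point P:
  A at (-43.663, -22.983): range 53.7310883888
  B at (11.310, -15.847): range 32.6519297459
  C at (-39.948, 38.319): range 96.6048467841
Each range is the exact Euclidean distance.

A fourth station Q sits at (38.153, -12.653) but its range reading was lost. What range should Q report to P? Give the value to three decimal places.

eq1: (x + 43.663)² + (y + 22.983)² = 53.7310883888²
eq2: (x − 11.310)² + (y + 15.847)² = 32.6519297459²
eq3: (x + 39.948)² + (y − 38.319)² = 96.6048467841²
eq2−eq3, eq2−eq1 (x²,y² cancel):
  -102.516·x + 108.332·y = -5581.202950
  -109.946·x − 14.272·y = 234.751006
det = -102.516·-14.272 − 108.332·-109.946 = 13373.778424
x = (-5581.202950·-14.272 − 108.332·234.751006) / 13373.778424 = 4.054492
y = (-102.516·234.751006 − -5581.202950·-109.946) / 13373.778424 = -47.682611
|P − Q| = √((4.054492 − 38.153)² + (-47.682611 − -12.653)²) = 48.885395

48.885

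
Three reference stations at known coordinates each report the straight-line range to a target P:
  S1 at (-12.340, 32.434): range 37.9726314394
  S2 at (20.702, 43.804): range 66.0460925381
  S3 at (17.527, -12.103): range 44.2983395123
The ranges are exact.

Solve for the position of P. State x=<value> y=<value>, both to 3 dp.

eq1: (x + 12.340)² + (y − 32.434)² = 37.9726314394²
eq2: (x − 20.702)² + (y − 43.804)² = 66.0460925381²
eq3: (x − 17.527)² + (y + 12.103)² = 44.2983395123²
eq2−eq3, eq2−eq1 (x²,y² cancel):
  -6.350·x − 111.814·y = 506.058574
  -66.084·x − 22.740·y = 1777.042337
det = -6.350·-22.740 − -111.814·-66.084 = -7244.717376
x = (506.058574·-22.740 − -111.814·1777.042337) / -7244.717376 = -25.838198
y = (-6.350·1777.042337 − 506.058574·-66.084) / -7244.717376 = -3.058526

x=-25.838 y=-3.059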